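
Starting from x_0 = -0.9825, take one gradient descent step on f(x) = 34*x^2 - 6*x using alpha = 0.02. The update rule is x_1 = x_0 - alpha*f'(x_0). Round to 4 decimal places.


We compute the gradient at x_0 and apply the update.
f'(x) = 68*x - 6
f'(-0.9825) = 68*-0.9825 - 6 = -72.81
x_1 = -0.9825 - 0.02*-72.81 = 0.4737


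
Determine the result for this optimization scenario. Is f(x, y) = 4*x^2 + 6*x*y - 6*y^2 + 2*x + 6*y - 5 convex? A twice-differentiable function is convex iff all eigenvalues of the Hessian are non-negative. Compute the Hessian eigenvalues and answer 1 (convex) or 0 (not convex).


The Hessian of f(x,y) = 4*x^2 + 6*x*y - 6*y^2 + 2*x + 6*y - 5 is:
H = [[8, 6], [6, -12]]
Trace = 8 - 12 = -4
Determinant = 8*-12 - (6)^2 = -132
Discriminant = (-4)^2 - 4*-132 = 544.0
Eigenvalues: lambda_1 = -13.6619, lambda_2 = 9.6619
The function is not convex.

0


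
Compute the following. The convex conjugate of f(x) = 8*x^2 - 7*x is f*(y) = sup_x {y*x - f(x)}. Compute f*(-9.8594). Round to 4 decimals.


f*(y) = sup_x {y*x - a*x^2 - b*x} = sup_x {(y-b)*x - a*x^2}
FOC: (y - b) - 2a*x = 0 => x* = (y - b)/(2a)
x* = (-9.8594 + 7)/(2*8) = -0.1787
f*(-9.8594) = (y-b)^2/(4a) = (-9.8594 + 7)^2/(4*8)
= 8.1762/32 = 0.2555


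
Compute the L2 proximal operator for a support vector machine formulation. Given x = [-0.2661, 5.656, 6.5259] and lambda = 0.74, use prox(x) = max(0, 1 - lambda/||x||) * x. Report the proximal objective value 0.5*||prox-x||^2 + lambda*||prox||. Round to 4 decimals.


Step 1: Compute ||x||.
||x|| = 8.6399
Step 2: Compute scaling factor.
scale = max(0, 1 - 0.74/8.6399) = 0.9144
Step 3: prox(x) = [-0.2433, 5.1716, 5.967]
||prox(x)|| = 7.8999
Step 4: Proximal objective.
0.5*||prox-x||^2 = 0.2738
lambda*||prox|| = 5.8459
Total = 6.1198


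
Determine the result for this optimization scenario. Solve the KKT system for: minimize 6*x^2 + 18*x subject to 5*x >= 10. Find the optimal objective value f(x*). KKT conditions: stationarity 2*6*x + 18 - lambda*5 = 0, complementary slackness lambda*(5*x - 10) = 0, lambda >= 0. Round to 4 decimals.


Step 1: Try lambda = 0 (constraint inactive).
x_unc = -18/(2*6) = -1.5
Check: 5*-1.5 = -7.5 < 10 -- violated!
Step 2: Constraint must be active: 5*x = 10
x* = 10/5 = 2.0
lambda = (2*6*2.0 + 18)/5 = 8.4
Step 3: Compute optimal value.
f(x*) = 6*2.0^2 + 18*2.0 = 60.0


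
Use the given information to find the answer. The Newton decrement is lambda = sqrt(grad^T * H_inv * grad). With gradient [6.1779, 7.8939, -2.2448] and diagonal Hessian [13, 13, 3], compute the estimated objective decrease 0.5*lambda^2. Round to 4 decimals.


Step 1: H is diagonal, so H^(-1) * g = [0.4752, 0.6072, -0.7483].
Step 2: g^T H^(-1) g = sum_i g_i^2 / H_ii
  = (6.1779)^2/13 + (7.8939)^2/13 + (-2.2448)^2/3
  = 2.9359 + 4.7934 + 1.6797 = 9.4089
Step 3: Objective decrease = 0.5 * g^T H^(-1) g = 4.7045


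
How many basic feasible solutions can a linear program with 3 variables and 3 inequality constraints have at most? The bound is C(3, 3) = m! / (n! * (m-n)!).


Each vertex corresponds to some choice of n active constraints out of m, so the number of vertices is at most C(m, n) = m! / (n!(m-n)!).
m = 3, n = 3
Numerator: 3 * 2 * 1
Denominator: 3! = 6
C(3, 3) = 1


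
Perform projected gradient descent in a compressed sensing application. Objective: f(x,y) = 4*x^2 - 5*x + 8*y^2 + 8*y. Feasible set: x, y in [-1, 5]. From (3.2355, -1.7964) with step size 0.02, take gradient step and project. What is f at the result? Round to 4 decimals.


Step 1: Compute gradient at (3.2355, -1.7964).
grad_x = 2*4*3.2355 - 5 = 20.884
grad_y = 2*8*-1.7964 + 8 = -20.7424
Step 2: Gradient step.
x_raw = 3.2355 - 0.02*20.884 = 2.8178
y_raw = -1.7964 - 0.02*-20.7424 = -1.3816
Step 3: Project onto [-1, 5].
x_proj = clip(2.8178) = 2.8178
y_proj = clip(-1.3816) = -1.0
Step 4: Evaluate f.
f(2.8178, -1.0) = 17.6713


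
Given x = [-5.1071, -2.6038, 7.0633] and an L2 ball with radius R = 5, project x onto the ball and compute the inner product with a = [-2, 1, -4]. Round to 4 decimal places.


Step 1: Compute ||x|| (intermediates to 6 decimals).
||x|| = sqrt((-5.1071)^2 + (-2.6038)^2 + 7.0633^2) = 9.096837
Step 2: Project.
Since ||x|| > R, scale = R/||x|| = 5/9.096837 = 0.549642, proj(x) = scale * x
proj(x) = [-2.807077, -1.431158, 3.882286]
Step 3: Dot product.
a^T * proj(x) = -2*(-2.807077) + 1*(-1.431158) - 4*3.882286 = -11.3461


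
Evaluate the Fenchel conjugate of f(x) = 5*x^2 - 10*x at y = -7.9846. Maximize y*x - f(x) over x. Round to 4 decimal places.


f*(y) = sup_x {y*x - a*x^2 - b*x} = sup_x {(y-b)*x - a*x^2}
FOC: (y - b) - 2a*x = 0 => x* = (y - b)/(2a)
x* = (-7.9846 + 10)/(2*5) = 0.2015
f*(-7.9846) = (y-b)^2/(4a) = (-7.9846 + 10)^2/(4*5)
= 4.0618/20 = 0.2031


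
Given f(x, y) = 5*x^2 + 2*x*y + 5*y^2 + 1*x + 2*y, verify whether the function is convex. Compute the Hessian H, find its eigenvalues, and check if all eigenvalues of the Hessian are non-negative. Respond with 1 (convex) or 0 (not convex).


The Hessian of f(x,y) = 5*x^2 + 2*x*y + 5*y^2 + 1*x + 2*y is:
H = [[10, 2], [2, 10]]
Trace = 10 + 10 = 20
Determinant = 10*10 - (2)^2 = 96
Discriminant = (20)^2 - 4*96 = 16.0
Eigenvalues: lambda_1 = 8.0, lambda_2 = 12.0
The function is convex.

1


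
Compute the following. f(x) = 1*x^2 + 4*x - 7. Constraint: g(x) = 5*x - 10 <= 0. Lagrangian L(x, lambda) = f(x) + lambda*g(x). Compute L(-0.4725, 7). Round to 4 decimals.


Step 1: Evaluate f(x).
f(-0.4725) = 1*(-0.4725)^2 + 4*(-0.4725) - 7 = -8.6667
Step 2: Evaluate g(x).
g(-0.4725) = 5*-0.4725 - 10 = -12.3625
Step 3: Compute Lagrangian.
L = -8.6667 + 7*-12.3625 = -95.2042


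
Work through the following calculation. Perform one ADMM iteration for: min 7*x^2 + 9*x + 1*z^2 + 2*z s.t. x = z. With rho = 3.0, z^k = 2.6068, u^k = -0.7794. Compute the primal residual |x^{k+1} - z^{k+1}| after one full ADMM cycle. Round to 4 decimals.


ADMM iteration with rho = 3.0, z^k = 2.6068, u^k = -0.7794
Step 1: x-update.
Minimize 7*x^2 + 9*x + (3.0/2)*(x - 2.6068 - 0.7794)^2
FOC: (2*7 + 3.0)*x = -9 + 3.0*(2.6068 + 0.7794)
x^{k+1} = 0.0682
Step 2: z-update.
Minimize 1*z^2 + 2*z + (3.0/2)*(0.0682 - z - 0.7794)^2
FOC: (2*1 + 3.0)*z = -2 + 3.0*(0.0682 - 0.7794)
z^{k+1} = -0.8267
Step 3: u-update.
u^{k+1} = -0.7794 + 0.0682 + 0.8267 = 0.1155
Step 4: Primal residual = |0.0682 + 0.8267| = 0.8949


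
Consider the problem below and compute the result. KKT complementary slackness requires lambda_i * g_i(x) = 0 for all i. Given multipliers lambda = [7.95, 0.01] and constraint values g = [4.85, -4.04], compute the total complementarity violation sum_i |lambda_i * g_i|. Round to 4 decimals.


KKT complementary slackness check:
lambda_1 * g_1 = 7.95 * 4.85 = 38.5575
lambda_2 * g_2 = 0.01 * -4.04 = -0.0404
Total violation = 38.5575 + 0.0404 = 38.5979


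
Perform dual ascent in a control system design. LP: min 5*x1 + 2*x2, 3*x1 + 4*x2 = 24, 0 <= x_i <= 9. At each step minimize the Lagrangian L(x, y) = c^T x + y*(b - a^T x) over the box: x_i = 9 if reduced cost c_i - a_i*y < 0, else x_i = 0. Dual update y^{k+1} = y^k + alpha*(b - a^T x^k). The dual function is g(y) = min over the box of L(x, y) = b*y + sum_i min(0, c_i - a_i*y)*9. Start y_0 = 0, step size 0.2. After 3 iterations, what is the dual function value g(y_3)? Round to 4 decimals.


Dual ascent for LP: min 5*x1 + 2*x2, 3*x1 + 4*x2 = 24, 0 <= x_i <= 9
Step 1: y^k = 0.0, reduced costs: (5.0, 2.0)
  x^k = (0.0, 0.0), subgradient = b - a^T x = 24.0
  y^{k+1} = 0.0 + 0.2*24.0 = 4.8
Step 2: y^k = 4.8, reduced costs: (-9.4, -17.2)
  x^k = (9.0, 9.0), subgradient = b - a^T x = -39.0
  y^{k+1} = 4.8 + 0.2*-39.0 = -3.0
Step 3: y^k = -3.0, reduced costs: (14.0, 14.0)
  x^k = (0.0, 0.0), subgradient = b - a^T x = 24.0
  y^{k+1} = -3.0 + 0.2*24.0 = 1.8
Dual objective at y_3 = 1.8: reduced costs (-0.4, -5.2), box minimizer x = (9.0, 9.0)
g(y_3) = b*y + (c1 - a1*y)*x1 + (c2 - a2*y)*x2 = 24*1.8 + (-0.4)*9.0 + (-5.2)*9.0 = 43.2 - 3.6 - 46.8 = -7.2


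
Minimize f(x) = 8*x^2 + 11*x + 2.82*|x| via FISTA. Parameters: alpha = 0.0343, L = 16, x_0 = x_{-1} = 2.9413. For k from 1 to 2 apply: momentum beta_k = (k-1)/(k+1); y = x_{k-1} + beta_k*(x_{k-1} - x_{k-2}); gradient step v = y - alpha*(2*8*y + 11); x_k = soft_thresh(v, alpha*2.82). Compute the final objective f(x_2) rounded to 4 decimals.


FISTA on f(x) = 8*x^2 + 11*x + 2.82*|x|
L = 16, alpha = 0.0343
Iteration 1: beta = 0.0, y = 2.9413 + 0.0*(2.9413 - 2.9413) = 2.9413
  grad(y) = 58.0608, v = y - alpha*grad = 0.9498
  prox(v) = soft_thresh(0.9498, 0.0967) = 0.8531
Iteration 2: beta = 0.3333, y = 0.8531 + 0.3333*(0.8531 - 2.9413) = 0.157
  grad(y) = 13.5123, v = y - alpha*grad = -0.3065
  prox(v) = soft_thresh(-0.3065, 0.0967) = -0.2097
f(x_2) = 8*(-0.2097)^2 + 11*(-0.2097) + 2.82*|-0.2097| = -1.3637


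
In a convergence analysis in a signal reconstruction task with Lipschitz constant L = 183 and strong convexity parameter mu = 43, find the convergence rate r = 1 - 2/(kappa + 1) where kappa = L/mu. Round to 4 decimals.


Step 1: Compute the condition number.
kappa = L/mu = 183/43 = 4.2558
Step 2: Compute the convergence rate.
r = 1 - 2/(kappa + 1) = 1 - 2*mu/(L + mu) = (L - mu)/(L + mu) = 140/226 = 0.6195


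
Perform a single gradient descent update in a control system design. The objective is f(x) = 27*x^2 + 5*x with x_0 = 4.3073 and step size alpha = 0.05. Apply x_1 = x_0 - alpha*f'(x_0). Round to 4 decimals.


We compute the gradient at x_0 and apply the update.
f'(x) = 54*x + 5
f'(4.3073) = 54*4.3073 + 5 = 237.5942
x_1 = 4.3073 - 0.05*237.5942 = -7.5724


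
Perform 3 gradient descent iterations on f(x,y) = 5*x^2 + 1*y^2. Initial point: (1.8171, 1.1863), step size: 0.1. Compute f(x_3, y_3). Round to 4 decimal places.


Gradient descent on f(x,y) = 5*x^2 + 1*y^2.
Starting point: (1.8171, 1.1863), alpha = 0.1
Step 1: grad_x = 2*5*1.8171 = 18.171, grad_y = 2*1*1.1863 = 2.3726
  x_1 = 1.8171 - 0.1*18.171 = 0.0
  y_1 = 1.1863 - 0.1*2.3726 = 0.949
Step 2: grad_x = 2*5*0.0 = 0.0, grad_y = 2*1*0.949 = 1.8981
  x_2 = 0.0 - 0.1*0.0 = 0.0
  y_2 = 0.949 - 0.1*1.8981 = 0.7592
Step 3: grad_x = 2*5*0.0 = 0.0, grad_y = 2*1*0.7592 = 1.5185
  x_3 = 0.0 - 0.1*0.0 = 0.0
  y_3 = 0.7592 - 0.1*1.5185 = 0.6074
f(0.0, 0.6074) = 5*0.0^2 + 1*0.6074^2 = 0.3689


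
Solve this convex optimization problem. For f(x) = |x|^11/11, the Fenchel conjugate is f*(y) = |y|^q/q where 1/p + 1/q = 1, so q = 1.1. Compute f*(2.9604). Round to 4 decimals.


The conjugate exponent q satisfies 1/p + 1/q = 1.
p = 11, so q = 11/(11 - 1) = 1.1
|y|^q = 2.9604^1.1 = 3.2998
f*(2.9604) = 3.2998 / 1.1 = 2.9998


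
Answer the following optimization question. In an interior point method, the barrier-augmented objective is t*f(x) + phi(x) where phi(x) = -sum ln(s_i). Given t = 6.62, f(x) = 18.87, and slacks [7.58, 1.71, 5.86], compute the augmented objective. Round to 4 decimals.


Step 1: Compute log-barrier.
ln values: [2.0255, 0.5365, 1.7681]
phi = -(2.0255 + 0.5365 + 1.7681) = -4.3302
Step 2: Compute augmented objective.
t*f(x) = 6.62*18.87 = 124.9194
Total = 124.9194 - 4.3302 = 120.5892


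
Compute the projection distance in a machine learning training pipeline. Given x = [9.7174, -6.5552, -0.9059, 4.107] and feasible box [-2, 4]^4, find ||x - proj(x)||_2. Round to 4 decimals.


Project each component onto [-2, 4].
clip(9.7174) = 4.0, clip(-6.5552) = -2.0, clip(-0.9059) = -0.9059, clip(4.107) = 4.0
Projection = [4.0, -2.0, -0.9059, 4.0]
Squared diffs: [32.6887, 20.7498, 0.0, 0.0114]
Distance = sqrt(53.4499) = 7.3109


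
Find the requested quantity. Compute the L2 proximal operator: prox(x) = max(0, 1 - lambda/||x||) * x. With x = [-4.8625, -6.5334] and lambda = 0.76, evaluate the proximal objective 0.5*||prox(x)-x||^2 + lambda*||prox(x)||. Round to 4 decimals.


Step 1: Compute ||x||.
||x|| = 8.1443
Step 2: Compute scaling factor.
scale = max(0, 1 - 0.76/8.1443) = 0.9067
Step 3: prox(x) = [-4.4087, -5.9237]
||prox(x)|| = 7.3843
Step 4: Proximal objective.
0.5*||prox-x||^2 = 0.2888
lambda*||prox|| = 5.6121
Total = 5.9008


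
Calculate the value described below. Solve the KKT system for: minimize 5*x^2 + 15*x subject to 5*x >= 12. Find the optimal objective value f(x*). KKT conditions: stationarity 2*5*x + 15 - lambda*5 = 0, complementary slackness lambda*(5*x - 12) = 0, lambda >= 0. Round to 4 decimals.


Step 1: Try lambda = 0 (constraint inactive).
x_unc = -15/(2*5) = -1.5
Check: 5*-1.5 = -7.5 < 12 -- violated!
Step 2: Constraint must be active: 5*x = 12
x* = 12/5 = 2.4
lambda = (2*5*2.4 + 15)/5 = 7.8
Step 3: Compute optimal value.
f(x*) = 5*2.4^2 + 15*2.4 = 64.8


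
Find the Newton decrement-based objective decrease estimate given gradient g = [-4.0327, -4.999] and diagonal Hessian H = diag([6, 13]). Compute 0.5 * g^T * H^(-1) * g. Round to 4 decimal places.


Step 1: H is diagonal, so H^(-1) * g = [-0.6721, -0.3845].
Step 2: g^T H^(-1) g = sum_i g_i^2 / H_ii
  = (-4.0327)^2/6 + (-4.999)^2/13
  = 2.7104 + 1.9223 = 4.6328
Step 3: Objective decrease = 0.5 * g^T H^(-1) g = 2.3164


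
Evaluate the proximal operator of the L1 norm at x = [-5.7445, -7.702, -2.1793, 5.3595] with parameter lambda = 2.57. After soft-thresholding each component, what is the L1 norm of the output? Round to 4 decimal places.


Soft-thresholding with lambda = 2.57:
prox(-5.7445) = sign(-5.7445)*max(|-5.7445| - 2.57, 0) = -3.1745
prox(-7.702) = sign(-7.702)*max(|-7.702| - 2.57, 0) = -5.132
prox(-2.1793) = sign(-2.1793)*max(|-2.1793| - 2.57, 0) = 0.0
prox(5.3595) = sign(5.3595)*max(|5.3595| - 2.57, 0) = 2.7895
prox(x) = [-3.1745, -5.132, 0.0, 2.7895]
||prox(x)||_1 = 3.1745 + 5.132 + 0.0 + 2.7895 = 11.096


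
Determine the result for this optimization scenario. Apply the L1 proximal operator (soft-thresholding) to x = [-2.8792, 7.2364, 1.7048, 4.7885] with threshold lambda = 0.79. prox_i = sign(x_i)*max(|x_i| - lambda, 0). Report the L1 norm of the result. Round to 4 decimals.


Soft-thresholding with lambda = 0.79:
prox(-2.8792) = sign(-2.8792)*max(|-2.8792| - 0.79, 0) = -2.0892
prox(7.2364) = sign(7.2364)*max(|7.2364| - 0.79, 0) = 6.4464
prox(1.7048) = sign(1.7048)*max(|1.7048| - 0.79, 0) = 0.9148
prox(4.7885) = sign(4.7885)*max(|4.7885| - 0.79, 0) = 3.9985
prox(x) = [-2.0892, 6.4464, 0.9148, 3.9985]
||prox(x)||_1 = 2.0892 + 6.4464 + 0.9148 + 3.9985 = 13.4489


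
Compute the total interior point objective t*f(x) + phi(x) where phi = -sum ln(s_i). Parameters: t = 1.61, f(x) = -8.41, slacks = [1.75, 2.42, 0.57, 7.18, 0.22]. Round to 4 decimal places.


Step 1: Compute log-barrier.
ln values: [0.5596, 0.8838, -0.5621, 1.9713, -1.5141]
phi = -(0.5596 + 0.8838 - 0.5621 + 1.9713 - 1.5141) = -1.3384
Step 2: Compute augmented objective.
t*f(x) = 1.61*-8.41 = -13.5401
Total = -13.5401 - 1.3384 = -14.8785


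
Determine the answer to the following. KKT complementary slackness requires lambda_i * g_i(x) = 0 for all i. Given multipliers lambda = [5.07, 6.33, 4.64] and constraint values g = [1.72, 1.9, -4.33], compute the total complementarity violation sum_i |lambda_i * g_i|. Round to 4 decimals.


KKT complementary slackness check:
lambda_1 * g_1 = 5.07 * 1.72 = 8.7204
lambda_2 * g_2 = 6.33 * 1.9 = 12.027
lambda_3 * g_3 = 4.64 * -4.33 = -20.0912
Total violation = 8.7204 + 12.027 + 20.0912 = 40.8386


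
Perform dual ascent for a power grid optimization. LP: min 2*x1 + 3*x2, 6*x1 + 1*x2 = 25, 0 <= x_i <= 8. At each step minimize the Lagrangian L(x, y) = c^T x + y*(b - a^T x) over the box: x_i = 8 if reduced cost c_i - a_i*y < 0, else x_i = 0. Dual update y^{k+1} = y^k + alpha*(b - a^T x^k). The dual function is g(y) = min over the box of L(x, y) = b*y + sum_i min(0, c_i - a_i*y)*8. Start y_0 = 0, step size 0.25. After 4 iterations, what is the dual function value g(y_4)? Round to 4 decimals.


Dual ascent for LP: min 2*x1 + 3*x2, 6*x1 + 1*x2 = 25, 0 <= x_i <= 8
Step 1: y^k = 0.0, reduced costs: (2.0, 3.0)
  x^k = (0.0, 0.0), subgradient = b - a^T x = 25.0
  y^{k+1} = 0.0 + 0.25*25.0 = 6.25
Step 2: y^k = 6.25, reduced costs: (-35.5, -3.25)
  x^k = (8.0, 8.0), subgradient = b - a^T x = -31.0
  y^{k+1} = 6.25 + 0.25*-31.0 = -1.5
Step 3: y^k = -1.5, reduced costs: (11.0, 4.5)
  x^k = (0.0, 0.0), subgradient = b - a^T x = 25.0
  y^{k+1} = -1.5 + 0.25*25.0 = 4.75
Step 4: y^k = 4.75, reduced costs: (-26.5, -1.75)
  x^k = (8.0, 8.0), subgradient = b - a^T x = -31.0
  y^{k+1} = 4.75 + 0.25*-31.0 = -3.0
Dual objective at y_4 = -3.0: reduced costs (20.0, 6.0), box minimizer x = (0.0, 0.0)
g(y_4) = b*y + (c1 - a1*y)*x1 + (c2 - a2*y)*x2 = 25*(-3.0) + 20.0*0.0 + 6.0*0.0 = -75.0 + 0.0 + 0.0 = -75.0


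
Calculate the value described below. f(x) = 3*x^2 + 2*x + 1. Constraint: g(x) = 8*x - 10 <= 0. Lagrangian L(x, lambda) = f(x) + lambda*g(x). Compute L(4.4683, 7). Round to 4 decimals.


Step 1: Evaluate f(x).
f(4.4683) = 3*4.4683^2 + 2*4.4683 + 1 = 69.8337
Step 2: Evaluate g(x).
g(4.4683) = 8*4.4683 - 10 = 25.7464
Step 3: Compute Lagrangian.
L = 69.8337 + 7*25.7464 = 250.0585


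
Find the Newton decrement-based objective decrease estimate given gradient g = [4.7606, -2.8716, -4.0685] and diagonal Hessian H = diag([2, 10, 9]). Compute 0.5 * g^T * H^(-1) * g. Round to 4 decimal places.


Step 1: H is diagonal, so H^(-1) * g = [2.3803, -0.2872, -0.4521].
Step 2: g^T H^(-1) g = sum_i g_i^2 / H_ii
  = (4.7606)^2/2 + (-2.8716)^2/10 + (-4.0685)^2/9
  = 11.3317 + 0.8246 + 1.8392 = 13.9955
Step 3: Objective decrease = 0.5 * g^T H^(-1) g = 6.9977


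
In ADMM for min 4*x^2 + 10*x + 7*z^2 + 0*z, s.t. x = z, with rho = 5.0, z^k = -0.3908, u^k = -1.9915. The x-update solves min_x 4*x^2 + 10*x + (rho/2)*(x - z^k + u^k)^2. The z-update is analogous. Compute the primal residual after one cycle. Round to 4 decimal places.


ADMM iteration with rho = 5.0, z^k = -0.3908, u^k = -1.9915
Step 1: x-update.
Minimize 4*x^2 + 10*x + (5.0/2)*(x + 0.3908 - 1.9915)^2
FOC: (2*4 + 5.0)*x = -10 + 5.0*(-0.3908 + 1.9915)
x^{k+1} = -0.1536
Step 2: z-update.
Minimize 7*z^2 + 0*z + (5.0/2)*(-0.1536 - z - 1.9915)^2
FOC: (2*7 + 5.0)*z = 0 + 5.0*(-0.1536 - 1.9915)
z^{k+1} = -0.5645
Step 3: u-update.
u^{k+1} = -1.9915 - 0.1536 + 0.5645 = -1.5806
Step 4: Primal residual = |-0.1536 + 0.5645| = 0.4109


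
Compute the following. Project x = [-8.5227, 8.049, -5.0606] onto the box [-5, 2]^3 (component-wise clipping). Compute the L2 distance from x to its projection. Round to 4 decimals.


Project each component onto [-5, 2].
clip(-8.5227) = -5.0, clip(8.049) = 2.0, clip(-5.0606) = -5.0
Projection = [-5.0, 2.0, -5.0]
Squared diffs: [12.4094, 36.5904, 0.0037]
Distance = sqrt(49.0035) = 7.0002


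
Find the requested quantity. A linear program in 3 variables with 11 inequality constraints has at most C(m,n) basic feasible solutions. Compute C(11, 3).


Each vertex corresponds to some choice of n active constraints out of m, so the number of vertices is at most C(m, n) = m! / (n!(m-n)!).
m = 11, n = 3
Numerator: 11 * 10 * 9
Denominator: 3! = 6
C(11, 3) = 165


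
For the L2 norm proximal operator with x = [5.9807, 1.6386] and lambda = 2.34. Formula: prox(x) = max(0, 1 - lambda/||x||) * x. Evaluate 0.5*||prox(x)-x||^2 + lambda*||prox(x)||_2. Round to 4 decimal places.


Step 1: Compute ||x||.
||x|| = 6.2011
Step 2: Compute scaling factor.
scale = max(0, 1 - 2.34/6.2011) = 0.6226
Step 3: prox(x) = [3.7239, 1.0203]
||prox(x)|| = 3.8611
Step 4: Proximal objective.
0.5*||prox-x||^2 = 2.7378
lambda*||prox|| = 9.035
Total = 11.7728


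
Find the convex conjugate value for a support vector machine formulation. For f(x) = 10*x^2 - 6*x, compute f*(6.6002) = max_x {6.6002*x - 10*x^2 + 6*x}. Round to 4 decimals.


f*(y) = sup_x {y*x - a*x^2 - b*x} = sup_x {(y-b)*x - a*x^2}
FOC: (y - b) - 2a*x = 0 => x* = (y - b)/(2a)
x* = (6.6002 + 6)/(2*10) = 0.63
f*(6.6002) = (y-b)^2/(4a) = (6.6002 + 6)^2/(4*10)
= 158.765/40 = 3.9691


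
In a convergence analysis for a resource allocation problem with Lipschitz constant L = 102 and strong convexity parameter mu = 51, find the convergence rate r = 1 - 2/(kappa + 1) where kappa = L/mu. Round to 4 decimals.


Step 1: Compute the condition number.
kappa = L/mu = 102/51 = 2.0
Step 2: Compute the convergence rate.
r = 1 - 2/(kappa + 1) = 1 - 2*mu/(L + mu) = (L - mu)/(L + mu) = 51/153 = 0.3333


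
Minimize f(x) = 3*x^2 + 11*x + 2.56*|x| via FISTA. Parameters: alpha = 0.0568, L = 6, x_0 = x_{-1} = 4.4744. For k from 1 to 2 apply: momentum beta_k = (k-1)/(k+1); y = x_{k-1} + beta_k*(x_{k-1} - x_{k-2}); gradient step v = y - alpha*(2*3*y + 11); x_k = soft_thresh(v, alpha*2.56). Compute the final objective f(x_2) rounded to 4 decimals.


FISTA on f(x) = 3*x^2 + 11*x + 2.56*|x|
L = 6, alpha = 0.0568
Iteration 1: beta = 0.0, y = 4.4744 + 0.0*(4.4744 - 4.4744) = 4.4744
  grad(y) = 37.8464, v = y - alpha*grad = 2.3247
  prox(v) = soft_thresh(2.3247, 0.1454) = 2.1793
Iteration 2: beta = 0.3333, y = 2.1793 + 0.3333*(2.1793 - 4.4744) = 1.4143
  grad(y) = 19.4857, v = y - alpha*grad = 0.3075
  prox(v) = soft_thresh(0.3075, 0.1454) = 0.1621
f(x_2) = 3*0.1621^2 + 11*0.1621 + 2.56*|0.1621| = 2.2768


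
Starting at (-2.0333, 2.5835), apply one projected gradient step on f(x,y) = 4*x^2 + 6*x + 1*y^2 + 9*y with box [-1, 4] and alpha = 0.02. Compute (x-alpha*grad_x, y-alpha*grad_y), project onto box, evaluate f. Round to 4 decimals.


Step 1: Compute gradient at (-2.0333, 2.5835).
grad_x = 2*4*-2.0333 + 6 = -10.2664
grad_y = 2*1*2.5835 + 9 = 14.167
Step 2: Gradient step.
x_raw = -2.0333 - 0.02*-10.2664 = -1.828
y_raw = 2.5835 - 0.02*14.167 = 2.3002
Step 3: Project onto [-1, 4].
x_proj = clip(-1.828) = -1.0
y_proj = clip(2.3002) = 2.3002
Step 4: Evaluate f.
f(-1.0, 2.3002) = 23.9922


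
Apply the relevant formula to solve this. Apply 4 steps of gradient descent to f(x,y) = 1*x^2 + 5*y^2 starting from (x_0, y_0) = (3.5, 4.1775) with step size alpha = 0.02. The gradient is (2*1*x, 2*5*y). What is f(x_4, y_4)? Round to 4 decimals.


Gradient descent on f(x,y) = 1*x^2 + 5*y^2.
Starting point: (3.5, 4.1775), alpha = 0.02
Step 1: grad_x = 2*1*3.5 = 7.0, grad_y = 2*5*4.1775 = 41.775
  x_1 = 3.5 - 0.02*7.0 = 3.36
  y_1 = 4.1775 - 0.02*41.775 = 3.342
Step 2: grad_x = 2*1*3.36 = 6.72, grad_y = 2*5*3.342 = 33.42
  x_2 = 3.36 - 0.02*6.72 = 3.2256
  y_2 = 3.342 - 0.02*33.42 = 2.6736
Step 3: grad_x = 2*1*3.2256 = 6.4512, grad_y = 2*5*2.6736 = 26.736
  x_3 = 3.2256 - 0.02*6.4512 = 3.0966
  y_3 = 2.6736 - 0.02*26.736 = 2.1389
Step 4: grad_x = 2*1*3.0966 = 6.1932, grad_y = 2*5*2.1389 = 21.3888
  x_4 = 3.0966 - 0.02*6.1932 = 2.9727
  y_4 = 2.1389 - 0.02*21.3888 = 1.7111
f(2.9727, 1.7111) = 1*2.9727^2 + 5*1.7111^2 = 23.4764


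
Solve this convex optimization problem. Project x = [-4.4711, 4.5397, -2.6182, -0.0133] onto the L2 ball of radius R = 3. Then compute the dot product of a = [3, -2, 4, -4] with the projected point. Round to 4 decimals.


Step 1: Compute ||x|| (intermediates to 6 decimals).
||x|| = sqrt((-4.4711)^2 + 4.5397^2 + (-2.6182)^2 + (-0.0133)^2) = 6.888741
Step 2: Project.
Since ||x|| > R, scale = R/||x|| = 3/6.888741 = 0.435493, proj(x) = scale * x
proj(x) = [-1.947133, 1.977008, -1.140208, -0.005792]
Step 3: Dot product.
a^T * proj(x) = 3*(-1.947133) - 2*1.977008 + 4*(-1.140208) - 4*(-0.005792) = -14.3331


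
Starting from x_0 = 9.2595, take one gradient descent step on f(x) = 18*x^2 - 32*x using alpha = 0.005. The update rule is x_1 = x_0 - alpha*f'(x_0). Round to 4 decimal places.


We compute the gradient at x_0 and apply the update.
f'(x) = 36*x - 32
f'(9.2595) = 36*9.2595 - 32 = 301.342
x_1 = 9.2595 - 0.005*301.342 = 7.7528


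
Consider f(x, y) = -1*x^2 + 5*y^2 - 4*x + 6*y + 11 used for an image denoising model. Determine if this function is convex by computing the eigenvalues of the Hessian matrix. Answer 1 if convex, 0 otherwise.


The Hessian of f(x,y) = -1*x^2 + 5*y^2 - 4*x + 6*y + 11 is:
H = [[-2, 0], [0, 10]]
Trace = -2 + 10 = 8
Determinant = -2*10 - (0)^2 = -20
Discriminant = (8)^2 - 4*-20 = 144.0
Eigenvalues: lambda_1 = -2.0, lambda_2 = 10.0
The function is not convex.

0


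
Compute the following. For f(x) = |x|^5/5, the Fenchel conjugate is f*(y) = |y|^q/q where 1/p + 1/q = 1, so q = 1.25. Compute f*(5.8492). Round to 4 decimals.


The conjugate exponent q satisfies 1/p + 1/q = 1.
p = 5, so q = 5/(5 - 1) = 1.25
|y|^q = 5.8492^1.25 = 9.0964
f*(5.8492) = 9.0964 / 1.25 = 7.2771


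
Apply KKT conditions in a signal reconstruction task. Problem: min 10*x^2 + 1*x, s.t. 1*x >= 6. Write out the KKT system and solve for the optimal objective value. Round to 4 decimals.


Step 1: Try lambda = 0 (constraint inactive).
x_unc = -1/(2*10) = -0.05
Check: 1*-0.05 = -0.05 < 6 -- violated!
Step 2: Constraint must be active: 1*x = 6
x* = 6/1 = 6.0
lambda = (2*10*6.0 + 1)/1 = 121.0
Step 3: Compute optimal value.
f(x*) = 10*6.0^2 + 1*6.0 = 366.0


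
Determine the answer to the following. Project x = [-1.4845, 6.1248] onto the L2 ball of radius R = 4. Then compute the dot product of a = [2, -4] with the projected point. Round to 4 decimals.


Step 1: Compute ||x|| (intermediates to 6 decimals).
||x|| = sqrt((-1.4845)^2 + 6.1248^2) = 6.302136
Step 2: Project.
Since ||x|| > R, scale = R/||x|| = 4/6.302136 = 0.634705, proj(x) = scale * x
proj(x) = [-0.94222, 3.887441]
Step 3: Dot product.
a^T * proj(x) = 2*(-0.94222) - 4*3.887441 = -17.4342


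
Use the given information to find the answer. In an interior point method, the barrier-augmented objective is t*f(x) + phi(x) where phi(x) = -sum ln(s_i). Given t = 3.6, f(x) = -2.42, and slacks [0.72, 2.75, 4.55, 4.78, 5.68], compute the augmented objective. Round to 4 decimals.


Step 1: Compute log-barrier.
ln values: [-0.3285, 1.0116, 1.5151, 1.5644, 1.737]
phi = -(-0.3285 + 1.0116 + 1.5151 + 1.5644 + 1.737) = -5.4996
Step 2: Compute augmented objective.
t*f(x) = 3.6*-2.42 = -8.712
Total = -8.712 - 5.4996 = -14.2116


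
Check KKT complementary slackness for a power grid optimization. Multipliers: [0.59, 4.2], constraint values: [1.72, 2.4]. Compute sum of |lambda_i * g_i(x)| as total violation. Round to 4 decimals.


KKT complementary slackness check:
lambda_1 * g_1 = 0.59 * 1.72 = 1.0148
lambda_2 * g_2 = 4.2 * 2.4 = 10.08
Total violation = 1.0148 + 10.08 = 11.0948


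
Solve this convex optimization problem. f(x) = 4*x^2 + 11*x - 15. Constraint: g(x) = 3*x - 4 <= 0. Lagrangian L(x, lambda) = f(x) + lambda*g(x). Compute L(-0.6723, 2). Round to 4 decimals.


Step 1: Evaluate f(x).
f(-0.6723) = 4*(-0.6723)^2 + 11*(-0.6723) - 15 = -20.5874
Step 2: Evaluate g(x).
g(-0.6723) = 3*-0.6723 - 4 = -6.0169
Step 3: Compute Lagrangian.
L = -20.5874 + 2*-6.0169 = -32.6212


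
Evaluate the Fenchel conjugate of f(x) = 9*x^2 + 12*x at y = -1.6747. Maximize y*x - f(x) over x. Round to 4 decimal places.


f*(y) = sup_x {y*x - a*x^2 - b*x} = sup_x {(y-b)*x - a*x^2}
FOC: (y - b) - 2a*x = 0 => x* = (y - b)/(2a)
x* = (-1.6747 - 12)/(2*9) = -0.7597
f*(-1.6747) = (y-b)^2/(4a) = (-1.6747 - 12)^2/(4*9)
= 186.9974/36 = 5.1944


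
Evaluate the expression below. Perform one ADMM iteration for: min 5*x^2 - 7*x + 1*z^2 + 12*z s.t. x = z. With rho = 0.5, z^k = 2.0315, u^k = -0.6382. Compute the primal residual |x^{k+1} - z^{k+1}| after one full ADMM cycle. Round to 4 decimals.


ADMM iteration with rho = 0.5, z^k = 2.0315, u^k = -0.6382
Step 1: x-update.
Minimize 5*x^2 - 7*x + (0.5/2)*(x - 2.0315 - 0.6382)^2
FOC: (2*5 + 0.5)*x = 7 + 0.5*(2.0315 + 0.6382)
x^{k+1} = 0.7938
Step 2: z-update.
Minimize 1*z^2 + 12*z + (0.5/2)*(0.7938 - z - 0.6382)^2
FOC: (2*1 + 0.5)*z = -12 + 0.5*(0.7938 - 0.6382)
z^{k+1} = -4.7689
Step 3: u-update.
u^{k+1} = -0.6382 + 0.7938 + 4.7689 = 4.9245
Step 4: Primal residual = |0.7938 + 4.7689| = 5.5627


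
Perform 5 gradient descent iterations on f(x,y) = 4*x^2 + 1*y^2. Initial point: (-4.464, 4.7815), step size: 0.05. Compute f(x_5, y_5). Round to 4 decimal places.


Gradient descent on f(x,y) = 4*x^2 + 1*y^2.
Starting point: (-4.464, 4.7815), alpha = 0.05
Step 1: grad_x = 2*4*-4.464 = -35.712, grad_y = 2*1*4.7815 = 9.563
  x_1 = -4.464 - 0.05*-35.712 = -2.6784
  y_1 = 4.7815 - 0.05*9.563 = 4.3034
Step 2: grad_x = 2*4*-2.6784 = -21.4272, grad_y = 2*1*4.3034 = 8.6067
  x_2 = -2.6784 - 0.05*-21.4272 = -1.607
  y_2 = 4.3034 - 0.05*8.6067 = 3.873
Step 3: grad_x = 2*4*-1.607 = -12.8563, grad_y = 2*1*3.873 = 7.746
  x_3 = -1.607 - 0.05*-12.8563 = -0.9642
  y_3 = 3.873 - 0.05*7.746 = 3.4857
Step 4: grad_x = 2*4*-0.9642 = -7.7138, grad_y = 2*1*3.4857 = 6.9714
  x_4 = -0.9642 - 0.05*-7.7138 = -0.5785
  y_4 = 3.4857 - 0.05*6.9714 = 3.1371
Step 5: grad_x = 2*4*-0.5785 = -4.6283, grad_y = 2*1*3.1371 = 6.2743
  x_5 = -0.5785 - 0.05*-4.6283 = -0.3471
  y_5 = 3.1371 - 0.05*6.2743 = 2.8234
f(-0.3471, 2.8234) = 4*(-0.3471)^2 + 1*2.8234^2 = 8.4537


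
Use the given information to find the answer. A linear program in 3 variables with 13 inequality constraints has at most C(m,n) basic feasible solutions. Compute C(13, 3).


Each vertex corresponds to some choice of n active constraints out of m, so the number of vertices is at most C(m, n) = m! / (n!(m-n)!).
m = 13, n = 3
Numerator: 13 * 12 * 11
Denominator: 3! = 6
C(13, 3) = 286


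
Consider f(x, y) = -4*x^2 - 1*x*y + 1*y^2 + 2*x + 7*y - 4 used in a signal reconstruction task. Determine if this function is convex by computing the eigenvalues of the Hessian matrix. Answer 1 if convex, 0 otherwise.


The Hessian of f(x,y) = -4*x^2 - 1*x*y + 1*y^2 + 2*x + 7*y - 4 is:
H = [[-8, -1], [-1, 2]]
Trace = -8 + 2 = -6
Determinant = -8*2 - (-1)^2 = -17
Discriminant = (-6)^2 - 4*-17 = 104.0
Eigenvalues: lambda_1 = -8.099, lambda_2 = 2.099
The function is not convex.

0


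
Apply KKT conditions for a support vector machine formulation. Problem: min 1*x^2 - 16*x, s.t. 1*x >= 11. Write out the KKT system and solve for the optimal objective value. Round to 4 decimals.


Step 1: Try lambda = 0 (constraint inactive).
x_unc = 16/(2*1) = 8.0
Check: 1*8.0 = 8.0 < 11 -- violated!
Step 2: Constraint must be active: 1*x = 11
x* = 11/1 = 11.0
lambda = (2*1*11.0 - 16)/1 = 6.0
Step 3: Compute optimal value.
f(x*) = 1*11.0^2 - 16*11.0 = -55.0


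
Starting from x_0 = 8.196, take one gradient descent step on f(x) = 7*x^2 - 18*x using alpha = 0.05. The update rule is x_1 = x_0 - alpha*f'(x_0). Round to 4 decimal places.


We compute the gradient at x_0 and apply the update.
f'(x) = 14*x - 18
f'(8.196) = 14*8.196 - 18 = 96.744
x_1 = 8.196 - 0.05*96.744 = 3.3588


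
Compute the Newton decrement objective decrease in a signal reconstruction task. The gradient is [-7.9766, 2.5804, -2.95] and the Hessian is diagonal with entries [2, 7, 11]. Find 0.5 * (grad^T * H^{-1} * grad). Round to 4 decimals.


Step 1: H is diagonal, so H^(-1) * g = [-3.9883, 0.3686, -0.2682].
Step 2: g^T H^(-1) g = sum_i g_i^2 / H_ii
  = (-7.9766)^2/2 + (2.5804)^2/7 + (-2.95)^2/11
  = 31.8131 + 0.9512 + 0.7911 = 33.5554
Step 3: Objective decrease = 0.5 * g^T H^(-1) g = 16.7777


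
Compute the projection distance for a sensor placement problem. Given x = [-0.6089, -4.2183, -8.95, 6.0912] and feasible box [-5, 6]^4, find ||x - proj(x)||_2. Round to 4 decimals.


Project each component onto [-5, 6].
clip(-0.6089) = -0.6089, clip(-4.2183) = -4.2183, clip(-8.95) = -5.0, clip(6.0912) = 6.0
Projection = [-0.6089, -4.2183, -5.0, 6.0]
Squared diffs: [0.0, 0.0, 15.6025, 0.0083]
Distance = sqrt(15.6108) = 3.9511


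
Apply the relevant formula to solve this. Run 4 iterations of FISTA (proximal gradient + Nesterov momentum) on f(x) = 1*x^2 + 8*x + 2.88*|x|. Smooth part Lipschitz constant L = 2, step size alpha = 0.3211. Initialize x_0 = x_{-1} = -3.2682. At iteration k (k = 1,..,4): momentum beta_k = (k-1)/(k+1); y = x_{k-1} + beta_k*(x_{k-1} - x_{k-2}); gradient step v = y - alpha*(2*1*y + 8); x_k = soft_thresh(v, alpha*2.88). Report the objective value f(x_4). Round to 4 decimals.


FISTA on f(x) = 1*x^2 + 8*x + 2.88*|x|
L = 2, alpha = 0.3211
Iteration 1: beta = 0.0, y = -3.2682 + 0.0*(-3.2682 + 3.2682) = -3.2682
  grad(y) = 1.4636, v = y - alpha*grad = -3.7382
  prox(v) = soft_thresh(-3.7382, 0.9248) = -2.8134
Iteration 2: beta = 0.3333, y = -2.8134 + 0.3333*(-2.8134 + 3.2682) = -2.6618
  grad(y) = 2.6764, v = y - alpha*grad = -3.5212
  prox(v) = soft_thresh(-3.5212, 0.9248) = -2.5964
Iteration 3: beta = 0.5, y = -2.5964 + 0.5*(-2.5964 + 2.8134) = -2.4879
  grad(y) = 3.0241, v = y - alpha*grad = -3.459
  prox(v) = soft_thresh(-3.459, 0.9248) = -2.5342
Iteration 4: beta = 0.6, y = -2.5342 + 0.6*(-2.5342 + 2.5964) = -2.4969
  grad(y) = 3.0062, v = y - alpha*grad = -3.4622
  prox(v) = soft_thresh(-3.4622, 0.9248) = -2.5374
f(x_4) = 1*(-2.5374)^2 + 8*(-2.5374) + 2.88*|-2.5374| = -6.5531


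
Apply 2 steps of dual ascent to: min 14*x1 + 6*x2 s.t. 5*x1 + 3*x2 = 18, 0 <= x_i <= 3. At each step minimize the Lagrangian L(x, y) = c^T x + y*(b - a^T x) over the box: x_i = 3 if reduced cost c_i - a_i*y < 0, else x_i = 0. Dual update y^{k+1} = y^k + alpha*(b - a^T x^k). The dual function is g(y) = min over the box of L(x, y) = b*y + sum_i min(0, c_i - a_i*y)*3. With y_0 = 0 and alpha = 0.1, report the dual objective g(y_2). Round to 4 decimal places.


Dual ascent for LP: min 14*x1 + 6*x2, 5*x1 + 3*x2 = 18, 0 <= x_i <= 3
Step 1: y^k = 0.0, reduced costs: (14.0, 6.0)
  x^k = (0.0, 0.0), subgradient = b - a^T x = 18.0
  y^{k+1} = 0.0 + 0.1*18.0 = 1.8
Step 2: y^k = 1.8, reduced costs: (5.0, 0.6)
  x^k = (0.0, 0.0), subgradient = b - a^T x = 18.0
  y^{k+1} = 1.8 + 0.1*18.0 = 3.6
Dual objective at y_2 = 3.6: reduced costs (-4.0, -4.8), box minimizer x = (3.0, 3.0)
g(y_2) = b*y + (c1 - a1*y)*x1 + (c2 - a2*y)*x2 = 18*3.6 + (-4.0)*3.0 + (-4.8)*3.0 = 64.8 - 12.0 - 14.4 = 38.4


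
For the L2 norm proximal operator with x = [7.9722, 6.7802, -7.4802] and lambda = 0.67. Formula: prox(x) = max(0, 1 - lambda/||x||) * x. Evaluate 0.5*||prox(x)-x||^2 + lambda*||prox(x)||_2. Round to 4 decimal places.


Step 1: Compute ||x||.
||x|| = 12.8639
Step 2: Compute scaling factor.
scale = max(0, 1 - 0.67/12.8639) = 0.9479
Step 3: prox(x) = [7.557, 6.4271, -7.0906]
||prox(x)|| = 12.1939
Step 4: Proximal objective.
0.5*||prox-x||^2 = 0.2245
lambda*||prox|| = 8.1699
Total = 8.3944


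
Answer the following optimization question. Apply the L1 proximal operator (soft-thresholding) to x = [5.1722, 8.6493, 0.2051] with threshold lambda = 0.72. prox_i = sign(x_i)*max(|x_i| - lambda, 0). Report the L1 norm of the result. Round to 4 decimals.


Soft-thresholding with lambda = 0.72:
prox(5.1722) = sign(5.1722)*max(|5.1722| - 0.72, 0) = 4.4522
prox(8.6493) = sign(8.6493)*max(|8.6493| - 0.72, 0) = 7.9293
prox(0.2051) = sign(0.2051)*max(|0.2051| - 0.72, 0) = 0.0
prox(x) = [4.4522, 7.9293, 0.0]
||prox(x)||_1 = 4.4522 + 7.9293 + 0.0 = 12.3815


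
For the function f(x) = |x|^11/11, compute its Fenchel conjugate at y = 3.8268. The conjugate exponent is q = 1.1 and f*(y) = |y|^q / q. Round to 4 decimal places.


The conjugate exponent q satisfies 1/p + 1/q = 1.
p = 11, so q = 11/(11 - 1) = 1.1
|y|^q = 3.8268^1.1 = 4.3764
f*(3.8268) = 4.3764 / 1.1 = 3.9786


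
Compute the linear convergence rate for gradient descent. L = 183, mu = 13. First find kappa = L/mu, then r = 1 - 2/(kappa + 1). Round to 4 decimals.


Step 1: Compute the condition number.
kappa = L/mu = 183/13 = 14.0769
Step 2: Compute the convergence rate.
r = 1 - 2/(kappa + 1) = 1 - 2*mu/(L + mu) = (L - mu)/(L + mu) = 170/196 = 0.8673


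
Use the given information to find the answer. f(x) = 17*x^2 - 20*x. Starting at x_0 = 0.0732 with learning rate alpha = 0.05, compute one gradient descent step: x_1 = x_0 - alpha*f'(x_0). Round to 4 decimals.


We compute the gradient at x_0 and apply the update.
f'(x) = 34*x - 20
f'(0.0732) = 34*0.0732 - 20 = -17.5112
x_1 = 0.0732 - 0.05*-17.5112 = 0.9488


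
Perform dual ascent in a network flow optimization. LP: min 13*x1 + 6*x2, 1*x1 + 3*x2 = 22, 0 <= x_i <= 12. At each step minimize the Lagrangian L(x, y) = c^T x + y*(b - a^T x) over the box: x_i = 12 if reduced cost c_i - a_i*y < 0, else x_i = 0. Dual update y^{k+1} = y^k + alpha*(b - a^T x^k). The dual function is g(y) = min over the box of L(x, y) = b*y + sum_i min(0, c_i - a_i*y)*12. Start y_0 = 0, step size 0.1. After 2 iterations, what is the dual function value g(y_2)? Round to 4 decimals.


Dual ascent for LP: min 13*x1 + 6*x2, 1*x1 + 3*x2 = 22, 0 <= x_i <= 12
Step 1: y^k = 0.0, reduced costs: (13.0, 6.0)
  x^k = (0.0, 0.0), subgradient = b - a^T x = 22.0
  y^{k+1} = 0.0 + 0.1*22.0 = 2.2
Step 2: y^k = 2.2, reduced costs: (10.8, -0.6)
  x^k = (0.0, 12.0), subgradient = b - a^T x = -14.0
  y^{k+1} = 2.2 + 0.1*-14.0 = 0.8
Dual objective at y_2 = 0.8: reduced costs (12.2, 3.6), box minimizer x = (0.0, 0.0)
g(y_2) = b*y + (c1 - a1*y)*x1 + (c2 - a2*y)*x2 = 22*0.8 + 12.2*0.0 + 3.6*0.0 = 17.6 + 0.0 + 0.0 = 17.6


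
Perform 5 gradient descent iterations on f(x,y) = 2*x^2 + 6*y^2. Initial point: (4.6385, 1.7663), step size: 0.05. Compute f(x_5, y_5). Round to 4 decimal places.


Gradient descent on f(x,y) = 2*x^2 + 6*y^2.
Starting point: (4.6385, 1.7663), alpha = 0.05
Step 1: grad_x = 2*2*4.6385 = 18.554, grad_y = 2*6*1.7663 = 21.1956
  x_1 = 4.6385 - 0.05*18.554 = 3.7108
  y_1 = 1.7663 - 0.05*21.1956 = 0.7065
Step 2: grad_x = 2*2*3.7108 = 14.8432, grad_y = 2*6*0.7065 = 8.4782
  x_2 = 3.7108 - 0.05*14.8432 = 2.9686
  y_2 = 0.7065 - 0.05*8.4782 = 0.2826
Step 3: grad_x = 2*2*2.9686 = 11.8746, grad_y = 2*6*0.2826 = 3.3913
  x_3 = 2.9686 - 0.05*11.8746 = 2.3749
  y_3 = 0.2826 - 0.05*3.3913 = 0.113
Step 4: grad_x = 2*2*2.3749 = 9.4996, grad_y = 2*6*0.113 = 1.3565
  x_4 = 2.3749 - 0.05*9.4996 = 1.8999
  y_4 = 0.113 - 0.05*1.3565 = 0.0452
Step 5: grad_x = 2*2*1.8999 = 7.5997, grad_y = 2*6*0.0452 = 0.5426
  x_5 = 1.8999 - 0.05*7.5997 = 1.5199
  y_5 = 0.0452 - 0.05*0.5426 = 0.0181
f(1.5199, 0.0181) = 2*1.5199^2 + 6*0.0181^2 = 4.6224


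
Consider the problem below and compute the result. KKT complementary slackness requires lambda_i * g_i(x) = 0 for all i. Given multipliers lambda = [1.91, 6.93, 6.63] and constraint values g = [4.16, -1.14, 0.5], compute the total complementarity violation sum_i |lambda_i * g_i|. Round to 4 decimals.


KKT complementary slackness check:
lambda_1 * g_1 = 1.91 * 4.16 = 7.9456
lambda_2 * g_2 = 6.93 * -1.14 = -7.9002
lambda_3 * g_3 = 6.63 * 0.5 = 3.315
Total violation = 7.9456 + 7.9002 + 3.315 = 19.1608


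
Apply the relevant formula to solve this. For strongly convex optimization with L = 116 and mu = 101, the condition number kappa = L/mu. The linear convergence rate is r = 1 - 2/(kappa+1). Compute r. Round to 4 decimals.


Step 1: Compute the condition number.
kappa = L/mu = 116/101 = 1.1485
Step 2: Compute the convergence rate.
r = 1 - 2/(kappa + 1) = 1 - 2*mu/(L + mu) = (L - mu)/(L + mu) = 15/217 = 0.0691


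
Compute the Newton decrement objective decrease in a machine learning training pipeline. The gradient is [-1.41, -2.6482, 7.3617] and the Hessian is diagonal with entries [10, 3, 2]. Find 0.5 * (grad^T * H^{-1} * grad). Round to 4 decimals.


Step 1: H is diagonal, so H^(-1) * g = [-0.141, -0.8827, 3.6809].
Step 2: g^T H^(-1) g = sum_i g_i^2 / H_ii
  = (-1.41)^2/10 + (-2.6482)^2/3 + (7.3617)^2/2
  = 0.1988 + 2.3377 + 27.0973 = 29.6338
Step 3: Objective decrease = 0.5 * g^T H^(-1) g = 14.8169


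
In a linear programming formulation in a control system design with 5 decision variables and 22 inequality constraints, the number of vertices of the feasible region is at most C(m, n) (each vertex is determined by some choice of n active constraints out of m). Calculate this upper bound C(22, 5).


Each vertex corresponds to some choice of n active constraints out of m, so the number of vertices is at most C(m, n) = m! / (n!(m-n)!).
m = 22, n = 5
Numerator: 22 * 21 * 20 * 19 * 18
Denominator: 5! = 120
C(22, 5) = 26334


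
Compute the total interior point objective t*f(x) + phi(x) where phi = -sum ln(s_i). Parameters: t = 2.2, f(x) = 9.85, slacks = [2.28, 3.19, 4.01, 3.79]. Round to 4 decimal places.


Step 1: Compute log-barrier.
ln values: [0.8242, 1.16, 1.3888, 1.3324]
phi = -(0.8242 + 1.16 + 1.3888 + 1.3324) = -4.7054
Step 2: Compute augmented objective.
t*f(x) = 2.2*9.85 = 21.67
Total = 21.67 - 4.7054 = 16.9646


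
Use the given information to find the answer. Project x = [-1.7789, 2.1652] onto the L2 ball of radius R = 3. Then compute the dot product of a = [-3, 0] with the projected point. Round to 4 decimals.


Step 1: Compute ||x|| (intermediates to 6 decimals).
||x|| = sqrt((-1.7789)^2 + 2.1652^2) = 2.802245
Step 2: Project.
Since ||x|| <= R, proj = x (no scaling needed).
proj(x) = [-1.7789, 2.1652]
Step 3: Dot product.
a^T * proj(x) = -3*(-1.7789) + 0*2.1652 = 5.3367
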